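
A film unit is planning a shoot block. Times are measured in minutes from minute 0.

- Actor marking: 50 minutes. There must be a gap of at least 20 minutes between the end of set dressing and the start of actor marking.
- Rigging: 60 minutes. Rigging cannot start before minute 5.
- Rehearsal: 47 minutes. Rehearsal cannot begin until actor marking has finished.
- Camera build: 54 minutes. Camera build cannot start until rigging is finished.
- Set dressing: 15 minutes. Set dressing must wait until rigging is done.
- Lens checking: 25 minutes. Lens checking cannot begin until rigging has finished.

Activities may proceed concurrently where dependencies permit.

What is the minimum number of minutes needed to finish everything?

197

After its own release at minute 5, rigging can start at minute 5 and finishes at minute 65.
Lens checking cannot begin until rigging (finishes minute 65). It runs from minute 65 to 65 + 25 = minute 90.
After rigging (finishes minute 65), camera build can start at minute 65 and finishes at minute 119.
After rigging (finishes minute 65), set dressing can start at minute 65 and finishes at minute 80.
Actor marking waits on set dressing (finishes minute 80, plus 20-minute gap → minute 100), so it starts at minute 100 and finishes at 100 + 50 = minute 150.
Rehearsal waits on actor marking (finishes minute 150), so it starts at minute 150 and finishes at 150 + 47 = minute 197.
All tasks are finished once the last one completes. Finish times: Rigging at 65, Set dressing at 80, Camera build at 119, Lens checking at 90, Actor marking at 150, Rehearsal at 197. The latest is minute 197.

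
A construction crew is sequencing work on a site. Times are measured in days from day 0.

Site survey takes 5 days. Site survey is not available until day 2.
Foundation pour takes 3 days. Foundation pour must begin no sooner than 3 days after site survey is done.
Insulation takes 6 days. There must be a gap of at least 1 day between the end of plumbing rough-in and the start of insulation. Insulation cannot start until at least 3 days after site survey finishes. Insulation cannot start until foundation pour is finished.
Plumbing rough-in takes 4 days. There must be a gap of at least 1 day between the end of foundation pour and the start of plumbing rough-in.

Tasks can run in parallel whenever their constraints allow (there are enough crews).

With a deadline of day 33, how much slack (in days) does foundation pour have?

Site survey waits on its own release at day 2, so it starts at day 2 and finishes at 2 + 5 = day 7.
Foundation pour waits on site survey (finishes day 7, plus 3-day gap → day 10), so it starts at day 10 and finishes at 10 + 3 = day 13.

Working backward from the deadline:
Nothing follows insulation; the deadline of day 33 is its only limit. It must start by 33 − 6 = day 27.
Plumbing rough-in must finish before insulation (must start by day 27, minus 1-day gap → day 26). With a 4-day duration, plumbing rough-in must start by 26 − 4 = day 22.
For foundation pour: plumbing rough-in (must start by day 22, minus 1-day gap → day 21); insulation (must start by day 27). The most restrictive is day 21; with a 3-day duration, foundation pour must start by day 18.
So foundation pour can start as early as day 10 and as late as day 18, giving 18 − 10 = 8 days of slack.

8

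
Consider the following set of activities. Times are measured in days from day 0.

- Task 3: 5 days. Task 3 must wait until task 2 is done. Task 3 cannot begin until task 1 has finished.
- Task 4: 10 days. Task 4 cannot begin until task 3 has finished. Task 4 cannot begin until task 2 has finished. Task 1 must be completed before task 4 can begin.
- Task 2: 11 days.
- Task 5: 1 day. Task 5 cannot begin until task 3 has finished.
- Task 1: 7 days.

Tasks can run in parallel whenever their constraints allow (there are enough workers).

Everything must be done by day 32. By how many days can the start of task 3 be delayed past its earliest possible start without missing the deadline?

6

Task 2 can start immediately at day 0; it finishes at day 11.
Task 1 can start immediately at day 0; it finishes at day 7.
Task 3 cannot start until task 2 (finishes day 11); task 1 (finishes day 7). The controlling bound is day 11, so task 3 finishes at 11 + 5 = day 16.

Working backward from the deadline:
To finish by day 32, task 4 (duration 10) must start no later than day 22.
Nothing follows task 5; the deadline of day 32 is its only limit. It must start by 32 − 1 = day 31.
Task 3 feeds task 4 (must start by day 22); task 5 (must start by day 31). Taking the minimum, task 3 must finish by day 22 and start by 22 − 5 = day 17.
So task 3 can start as early as day 11 and as late as day 17, giving 17 − 11 = 6 days of slack.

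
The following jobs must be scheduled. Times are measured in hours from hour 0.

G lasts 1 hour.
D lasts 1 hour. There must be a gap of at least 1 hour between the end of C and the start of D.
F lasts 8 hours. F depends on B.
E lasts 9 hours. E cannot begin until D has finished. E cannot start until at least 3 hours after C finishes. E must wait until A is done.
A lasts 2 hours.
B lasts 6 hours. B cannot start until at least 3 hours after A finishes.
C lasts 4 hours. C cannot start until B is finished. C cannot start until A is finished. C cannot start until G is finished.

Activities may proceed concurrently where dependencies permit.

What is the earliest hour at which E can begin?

G can start immediately at hour 0; it finishes at hour 1.
Nothing blocks A, so it runs from hour 0 to hour 2.
B waits on A (finishes hour 2, plus 3-hour gap → hour 5), so it starts at hour 5 and finishes at 5 + 6 = hour 11.
C cannot start until B (finishes hour 11); A (finishes hour 2); G (finishes hour 1). The controlling bound is hour 11, so C finishes at 11 + 4 = hour 15.
After C (finishes hour 15, plus 1-hour gap → hour 16), D can start at hour 16 and finishes at hour 17.
E waits on D (finishes hour 17); C (finishes hour 15, plus 3-hour gap → hour 18); A (finishes hour 2). The latest of these is hour 18, which is the earliest E can start.

18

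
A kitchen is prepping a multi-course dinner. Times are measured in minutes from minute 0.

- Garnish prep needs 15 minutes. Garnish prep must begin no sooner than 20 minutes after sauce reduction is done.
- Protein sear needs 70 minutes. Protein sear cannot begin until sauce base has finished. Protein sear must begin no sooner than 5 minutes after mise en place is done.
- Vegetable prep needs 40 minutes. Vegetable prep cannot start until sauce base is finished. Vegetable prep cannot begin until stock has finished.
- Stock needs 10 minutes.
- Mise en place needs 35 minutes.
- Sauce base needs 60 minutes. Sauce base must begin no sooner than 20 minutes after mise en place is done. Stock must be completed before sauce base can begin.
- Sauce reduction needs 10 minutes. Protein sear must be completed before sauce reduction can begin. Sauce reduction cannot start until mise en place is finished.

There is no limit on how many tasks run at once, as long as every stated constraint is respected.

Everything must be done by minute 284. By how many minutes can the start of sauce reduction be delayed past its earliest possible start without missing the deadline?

54

Stock can start immediately at minute 0; it finishes at minute 10.
Mise en place has no prerequisites, so it starts at minute 0 and finishes at minute 35.
Sauce base has to wait for mise en place (finishes minute 35, plus 20-minute gap → minute 55); stock (finishes minute 10). The latest of these is minute 55, so sauce base runs minute 55 to 55 + 60 = minute 115.
Protein sear cannot start until sauce base (finishes minute 115); mise en place (finishes minute 35, plus 5-minute gap → minute 40). The controlling bound is minute 115, so protein sear finishes at 115 + 70 = minute 185.
Sauce reduction needs all of protein sear (finishes minute 185); mise en place (finishes minute 35). That puts its earliest start at minute 185; it finishes at 185 + 10 = minute 195.

Working backward from the deadline:
Nothing follows garnish prep; the deadline of minute 284 is its only limit. It must start by 284 − 15 = minute 269.
Sauce reduction feeds into garnish prep (must start by minute 269, minus 20-minute gap → minute 249); so sauce reduction must finish by minute 249 and therefore start by minute 239.
So sauce reduction can start as early as minute 185 and as late as minute 239, giving 239 − 185 = 54 minutes of slack.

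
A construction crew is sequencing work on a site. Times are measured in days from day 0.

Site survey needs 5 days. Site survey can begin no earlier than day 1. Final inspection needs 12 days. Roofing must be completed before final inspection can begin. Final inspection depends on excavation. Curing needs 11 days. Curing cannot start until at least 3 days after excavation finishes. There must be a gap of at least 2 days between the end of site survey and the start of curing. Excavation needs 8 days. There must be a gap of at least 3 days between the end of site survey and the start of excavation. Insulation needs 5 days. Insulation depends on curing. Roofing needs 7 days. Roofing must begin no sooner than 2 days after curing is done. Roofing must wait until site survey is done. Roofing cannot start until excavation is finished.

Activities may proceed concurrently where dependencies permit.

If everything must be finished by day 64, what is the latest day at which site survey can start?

13

Final inspection has no dependents, so it just needs to finish by day 64. Starting by 64 − 12 = day 52 achieves that.
Roofing must finish before final inspection (must start by day 52). With a 7-day duration, roofing must start by 52 − 7 = day 45.
Nothing follows insulation; the deadline of day 64 is its only limit. It must start by 64 − 5 = day 59.
Curing has several dependents: roofing (must start by day 45, minus 2-day gap → day 43); insulation (must start by day 59). The earliest of those limits is day 43, so curing must start by 43 − 11 = day 32.
Excavation feeds curing (must start by day 32, minus 3-day gap → day 29); roofing (must start by day 45); final inspection (must start by day 52). Taking the minimum, excavation must finish by day 29 and start by 29 − 8 = day 21.
Site survey must finish in time for excavation (must start by day 21, minus 3-day gap → day 18); curing (must start by day 32, minus 2-day gap → day 30); roofing (must start by day 45). The tightest is day 18, so site survey must start by 18 − 5 = day 13.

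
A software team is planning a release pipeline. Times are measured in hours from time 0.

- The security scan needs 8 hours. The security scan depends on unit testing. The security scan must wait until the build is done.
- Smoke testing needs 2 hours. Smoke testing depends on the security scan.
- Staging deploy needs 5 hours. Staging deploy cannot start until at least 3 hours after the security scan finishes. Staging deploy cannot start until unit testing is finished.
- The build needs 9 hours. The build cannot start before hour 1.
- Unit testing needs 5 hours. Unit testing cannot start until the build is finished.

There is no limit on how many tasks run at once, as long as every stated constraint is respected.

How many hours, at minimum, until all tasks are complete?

31

The build cannot begin until its own release at hour 1. It runs from hour 1 to 1 + 9 = hour 10.
After the build (finishes hour 10), unit testing can start at hour 10 and finishes at hour 15.
The security scan cannot start until unit testing (finishes hour 15); the build (finishes hour 10). The controlling bound is hour 15, so the security scan finishes at 15 + 8 = hour 23.
Smoke testing cannot begin until the security scan (finishes hour 23). It runs from hour 23 to 23 + 2 = hour 25.
Staging deploy cannot start until the security scan (finishes hour 23, plus 3-hour gap → hour 26); unit testing (finishes hour 15). The controlling bound is hour 26, so staging deploy finishes at 26 + 5 = hour 31.
All tasks are finished once the last one completes. Finish times: The build at 10, Unit testing at 15, The security scan at 23, Staging deploy at 31, Smoke testing at 25. The latest is hour 31.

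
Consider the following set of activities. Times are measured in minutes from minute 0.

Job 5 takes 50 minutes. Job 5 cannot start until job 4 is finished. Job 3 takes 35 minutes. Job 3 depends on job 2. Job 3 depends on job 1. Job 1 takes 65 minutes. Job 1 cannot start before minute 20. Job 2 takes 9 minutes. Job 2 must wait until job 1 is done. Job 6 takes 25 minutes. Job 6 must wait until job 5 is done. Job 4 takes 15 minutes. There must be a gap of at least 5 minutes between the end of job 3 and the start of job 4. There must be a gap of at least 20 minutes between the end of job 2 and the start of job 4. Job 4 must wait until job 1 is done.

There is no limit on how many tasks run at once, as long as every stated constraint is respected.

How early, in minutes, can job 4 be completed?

After its own release at minute 20, job 1 can start at minute 20 and finishes at minute 85.
Job 2 cannot begin until job 1 (finishes minute 85). It runs from minute 85 to 85 + 9 = minute 94.
Job 3 has to wait for job 2 (finishes minute 94); job 1 (finishes minute 85). The latest of these is minute 94, so job 3 runs minute 94 to 94 + 35 = minute 129.
For job 4: job 3 (finishes minute 129, plus 5-minute gap → minute 134); job 2 (finishes minute 94, plus 20-minute gap → minute 114); job 1 (finishes minute 85). Taking the maximum gives a start of minute 134, and it finishes at 134 + 15 = minute 149.

149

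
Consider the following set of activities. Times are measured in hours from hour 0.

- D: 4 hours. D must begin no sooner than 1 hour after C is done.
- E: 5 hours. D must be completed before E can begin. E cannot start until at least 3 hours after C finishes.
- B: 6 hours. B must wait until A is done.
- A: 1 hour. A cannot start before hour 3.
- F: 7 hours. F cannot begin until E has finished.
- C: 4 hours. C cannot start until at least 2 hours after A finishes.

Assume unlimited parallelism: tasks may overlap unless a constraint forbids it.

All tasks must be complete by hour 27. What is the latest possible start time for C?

F must finish by hour 27; it takes 7 hours, so it must start by 27 − 7 = hour 20.
E has to be done before F (must start by hour 20). That means finishing by hour 20, i.e. starting by 20 − 5 = hour 15.
D has to be done before E (must start by hour 15). That means finishing by hour 15, i.e. starting by 15 − 4 = hour 11.
For C: D (must start by hour 11, minus 1-hour gap → hour 10); E (must start by hour 15, minus 3-hour gap → hour 12). The most restrictive is hour 10; with a 4-hour duration, C must start by hour 6.

6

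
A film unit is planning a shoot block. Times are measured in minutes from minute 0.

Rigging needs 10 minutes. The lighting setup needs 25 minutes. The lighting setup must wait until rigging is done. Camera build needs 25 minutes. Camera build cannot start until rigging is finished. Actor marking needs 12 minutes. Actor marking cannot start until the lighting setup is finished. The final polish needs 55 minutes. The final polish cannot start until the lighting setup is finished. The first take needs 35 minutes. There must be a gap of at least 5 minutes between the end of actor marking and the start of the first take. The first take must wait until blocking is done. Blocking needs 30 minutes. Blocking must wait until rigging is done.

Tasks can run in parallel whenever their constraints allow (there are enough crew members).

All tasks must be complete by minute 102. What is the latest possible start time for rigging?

Nothing follows the first take; the deadline of minute 102 is its only limit. It must start by 102 − 35 = minute 67.
Since the first take (must start by minute 67, minus 5-minute gap → minute 62) depends on it, actor marking must finish by minute 62. Backing off its 12-minute duration gives a latest start of minute 50.
The final polish must finish by minute 102; it takes 55 minutes, so it must start by 102 − 55 = minute 47.
The lighting setup must finish in time for actor marking (must start by minute 50); the final polish (must start by minute 47). The tightest is minute 47, so the lighting setup must start by 47 − 25 = minute 22.
Camera build must finish by minute 102; it takes 25 minutes, so it must start by 102 − 25 = minute 77.
Blocking must finish before the first take (must start by minute 67). With a 30-minute duration, blocking must start by 67 − 30 = minute 37.
Rigging must finish in time for the lighting setup (must start by minute 22); camera build (must start by minute 77); blocking (must start by minute 37). The tightest is minute 22, so rigging must start by 22 − 10 = minute 12.

12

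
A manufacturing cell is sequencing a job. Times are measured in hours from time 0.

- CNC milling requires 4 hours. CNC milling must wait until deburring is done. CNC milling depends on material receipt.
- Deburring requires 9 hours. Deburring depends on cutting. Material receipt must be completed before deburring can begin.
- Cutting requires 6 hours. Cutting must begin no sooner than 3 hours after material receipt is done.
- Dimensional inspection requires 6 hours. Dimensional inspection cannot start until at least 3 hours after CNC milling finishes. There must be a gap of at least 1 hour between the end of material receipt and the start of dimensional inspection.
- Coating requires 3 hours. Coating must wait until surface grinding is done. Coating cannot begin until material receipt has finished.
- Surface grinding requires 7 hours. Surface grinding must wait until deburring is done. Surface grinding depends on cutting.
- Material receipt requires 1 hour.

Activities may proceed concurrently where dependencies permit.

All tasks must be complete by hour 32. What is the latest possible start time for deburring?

Dimensional inspection has no dependents, so it just needs to finish by hour 32. Starting by 32 − 6 = hour 26 achieves that.
CNC milling must finish before dimensional inspection (must start by hour 26, minus 3-hour gap → hour 23). With a 4-hour duration, CNC milling must start by 23 − 4 = hour 19.
Coating must finish by hour 32; it takes 3 hours, so it must start by 32 − 3 = hour 29.
Surface grinding must finish before coating (must start by hour 29). With a 7-hour duration, surface grinding must start by 29 − 7 = hour 22.
Deburring must finish in time for CNC milling (must start by hour 19); surface grinding (must start by hour 22). The tightest is hour 19, so deburring must start by 19 − 9 = hour 10.

10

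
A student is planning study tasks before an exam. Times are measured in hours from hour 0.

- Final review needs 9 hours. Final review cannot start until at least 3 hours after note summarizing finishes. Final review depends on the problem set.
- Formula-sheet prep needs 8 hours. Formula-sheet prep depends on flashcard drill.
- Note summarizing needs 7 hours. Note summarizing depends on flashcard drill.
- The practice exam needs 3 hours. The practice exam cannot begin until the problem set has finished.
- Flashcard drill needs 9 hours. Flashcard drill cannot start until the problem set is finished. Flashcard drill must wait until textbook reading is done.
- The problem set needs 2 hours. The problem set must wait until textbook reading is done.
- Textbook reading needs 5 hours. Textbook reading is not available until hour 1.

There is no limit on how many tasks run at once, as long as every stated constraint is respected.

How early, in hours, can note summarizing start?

17

Textbook reading waits on its own release at hour 1, so it starts at hour 1 and finishes at 1 + 5 = hour 6.
The problem set cannot begin until textbook reading (finishes hour 6). It runs from hour 6 to 6 + 2 = hour 8.
Flashcard drill cannot start until the problem set (finishes hour 8); textbook reading (finishes hour 6). The controlling bound is hour 8, so flashcard drill finishes at 8 + 9 = hour 17.
Note summarizing waits on flashcard drill (finishes hour 17), so the earliest it can start is hour 17.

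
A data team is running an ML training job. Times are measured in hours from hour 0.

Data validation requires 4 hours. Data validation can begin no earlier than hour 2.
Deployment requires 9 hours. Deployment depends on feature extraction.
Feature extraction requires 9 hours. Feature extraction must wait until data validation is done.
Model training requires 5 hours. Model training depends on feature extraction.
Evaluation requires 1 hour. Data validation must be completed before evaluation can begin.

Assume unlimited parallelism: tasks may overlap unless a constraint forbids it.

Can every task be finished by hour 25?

Yes

After its own release at hour 2, data validation can start at hour 2 and finishes at hour 6.
After data validation (finishes hour 6), evaluation can start at hour 6 and finishes at hour 7.
Feature extraction cannot begin until data validation (finishes hour 6). It runs from hour 6 to 6 + 9 = hour 15.
Deployment cannot begin until feature extraction (finishes hour 15). It runs from hour 15 to 15 + 9 = hour 24.
Model training waits on feature extraction (finishes hour 15), so it starts at hour 15 and finishes at 15 + 5 = hour 20.
Every task is finished by hour 24, which is no later than the deadline of 25, so the schedule is feasible.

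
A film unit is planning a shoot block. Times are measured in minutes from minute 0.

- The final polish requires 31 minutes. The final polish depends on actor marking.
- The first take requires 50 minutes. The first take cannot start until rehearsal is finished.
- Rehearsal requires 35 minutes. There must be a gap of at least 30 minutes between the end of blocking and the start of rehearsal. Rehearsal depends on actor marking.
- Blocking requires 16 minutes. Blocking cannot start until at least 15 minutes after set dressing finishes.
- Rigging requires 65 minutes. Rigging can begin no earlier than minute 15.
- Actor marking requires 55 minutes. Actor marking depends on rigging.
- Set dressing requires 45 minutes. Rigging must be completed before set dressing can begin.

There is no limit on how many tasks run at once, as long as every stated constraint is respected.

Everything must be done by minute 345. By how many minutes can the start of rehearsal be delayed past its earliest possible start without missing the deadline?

After its own release at minute 15, rigging can start at minute 15 and finishes at minute 80.
After rigging (finishes minute 80), actor marking can start at minute 80 and finishes at minute 135.
After rigging (finishes minute 80), set dressing can start at minute 80 and finishes at minute 125.
Blocking cannot begin until set dressing (finishes minute 125, plus 15-minute gap → minute 140). It runs from minute 140 to 140 + 16 = minute 156.
Rehearsal has to wait for blocking (finishes minute 156, plus 30-minute gap → minute 186); actor marking (finishes minute 135). The latest of these is minute 186, so rehearsal runs minute 186 to 186 + 35 = minute 221.

Working backward from the deadline:
The first take must finish by minute 345; it takes 50 minutes, so it must start by 345 − 50 = minute 295.
Rehearsal has to be done before the first take (must start by minute 295). That means finishing by minute 295, i.e. starting by 295 − 35 = minute 260.
So rehearsal can start as early as minute 186 and as late as minute 260, giving 260 − 186 = 74 minutes of slack.

74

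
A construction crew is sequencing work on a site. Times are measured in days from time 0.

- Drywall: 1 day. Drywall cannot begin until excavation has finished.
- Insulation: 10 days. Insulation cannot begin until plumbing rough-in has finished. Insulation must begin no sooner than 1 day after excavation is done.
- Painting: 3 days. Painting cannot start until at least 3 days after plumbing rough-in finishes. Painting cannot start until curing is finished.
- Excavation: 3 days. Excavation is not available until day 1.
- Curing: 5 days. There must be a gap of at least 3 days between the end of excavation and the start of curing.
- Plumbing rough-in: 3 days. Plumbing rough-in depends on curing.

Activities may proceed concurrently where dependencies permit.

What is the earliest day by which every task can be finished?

25

After its own release at day 1, excavation can start at day 1 and finishes at day 4.
Drywall waits on excavation (finishes day 4), so it starts at day 4 and finishes at 4 + 1 = day 5.
Curing cannot begin until excavation (finishes day 4, plus 3-day gap → day 7). It runs from day 7 to 7 + 5 = day 12.
Plumbing rough-in waits on curing (finishes day 12), so it starts at day 12 and finishes at 12 + 3 = day 15.
For painting: plumbing rough-in (finishes day 15, plus 3-day gap → day 18); curing (finishes day 12). Taking the maximum gives a start of day 18, and it finishes at 18 + 3 = day 21.
Insulation cannot start until plumbing rough-in (finishes day 15); excavation (finishes day 4, plus 1-day gap → day 5). The controlling bound is day 15, so insulation finishes at 15 + 10 = day 25.
All tasks are finished once the last one completes. Finish times: Excavation at 4, Curing at 12, Plumbing rough-in at 15, Insulation at 25, Drywall at 5, Painting at 21. The latest is day 25.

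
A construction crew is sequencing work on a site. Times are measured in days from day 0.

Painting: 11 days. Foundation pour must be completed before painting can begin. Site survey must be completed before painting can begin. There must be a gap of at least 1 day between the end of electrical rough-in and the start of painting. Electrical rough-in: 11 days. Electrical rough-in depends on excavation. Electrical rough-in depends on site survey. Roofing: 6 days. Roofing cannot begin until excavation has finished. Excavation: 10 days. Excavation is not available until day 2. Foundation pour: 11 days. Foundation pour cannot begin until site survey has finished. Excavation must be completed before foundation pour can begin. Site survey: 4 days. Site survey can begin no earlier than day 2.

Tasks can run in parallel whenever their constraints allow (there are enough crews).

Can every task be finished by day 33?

No

Excavation cannot begin until its own release at day 2. It runs from day 2 to 2 + 10 = day 12.
Roofing waits on excavation (finishes day 12), so it starts at day 12 and finishes at 12 + 6 = day 18.
After its own release at day 2, site survey can start at day 2 and finishes at day 6.
For electrical rough-in: excavation (finishes day 12); site survey (finishes day 6). Taking the maximum gives a start of day 12, and it finishes at 12 + 11 = day 23.
Foundation pour has to wait for site survey (finishes day 6); excavation (finishes day 12). The latest of these is day 12, so foundation pour runs day 12 to 12 + 11 = day 23.
Painting needs all of foundation pour (finishes day 23); site survey (finishes day 6); electrical rough-in (finishes day 23, plus 1-day gap → day 24). That puts its earliest start at day 24; it finishes at 24 + 11 = day 35.
The earliest everything can be done is day 35, which is after the deadline of 33, so it is not possible.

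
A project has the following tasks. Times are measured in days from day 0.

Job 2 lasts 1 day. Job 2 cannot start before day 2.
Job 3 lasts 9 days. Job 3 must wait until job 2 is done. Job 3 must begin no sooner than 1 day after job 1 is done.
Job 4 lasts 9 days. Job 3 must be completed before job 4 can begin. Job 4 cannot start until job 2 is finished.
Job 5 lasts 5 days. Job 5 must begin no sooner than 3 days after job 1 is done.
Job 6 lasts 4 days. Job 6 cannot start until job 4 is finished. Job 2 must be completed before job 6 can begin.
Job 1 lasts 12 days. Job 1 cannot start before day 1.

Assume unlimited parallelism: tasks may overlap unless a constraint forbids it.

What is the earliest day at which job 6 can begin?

32

Job 2 cannot begin until its own release at day 2. It runs from day 2 to 2 + 1 = day 3.
After its own release at day 1, job 1 can start at day 1 and finishes at day 13.
Job 3 has to wait for job 2 (finishes day 3); job 1 (finishes day 13, plus 1-day gap → day 14). The latest of these is day 14, so job 3 runs day 14 to 14 + 9 = day 23.
For job 4: job 3 (finishes day 23); job 2 (finishes day 3). Taking the maximum gives a start of day 23, and it finishes at 23 + 9 = day 32.
Job 6 waits on job 4 (finishes day 32); job 2 (finishes day 3). The latest of these is day 32, which is the earliest job 6 can start.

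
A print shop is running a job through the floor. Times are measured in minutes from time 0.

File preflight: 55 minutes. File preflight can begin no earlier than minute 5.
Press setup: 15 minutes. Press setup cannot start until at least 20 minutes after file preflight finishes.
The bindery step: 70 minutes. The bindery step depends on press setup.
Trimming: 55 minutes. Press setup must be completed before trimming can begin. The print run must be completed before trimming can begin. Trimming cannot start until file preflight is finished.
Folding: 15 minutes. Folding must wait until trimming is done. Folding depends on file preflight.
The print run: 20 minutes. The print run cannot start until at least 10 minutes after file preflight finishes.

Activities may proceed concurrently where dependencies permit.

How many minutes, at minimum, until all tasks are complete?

165

File preflight cannot begin until its own release at minute 5. It runs from minute 5 to 5 + 55 = minute 60.
The print run cannot begin until file preflight (finishes minute 60, plus 10-minute gap → minute 70). It runs from minute 70 to 70 + 20 = minute 90.
After file preflight (finishes minute 60, plus 20-minute gap → minute 80), press setup can start at minute 80 and finishes at minute 95.
The bindery step waits on press setup (finishes minute 95), so it starts at minute 95 and finishes at 95 + 70 = minute 165.
Trimming has to wait for press setup (finishes minute 95); the print run (finishes minute 90); file preflight (finishes minute 60). The latest of these is minute 95, so trimming runs minute 95 to 95 + 55 = minute 150.
Folding needs all of trimming (finishes minute 150); file preflight (finishes minute 60). That puts its earliest start at minute 150; it finishes at 150 + 15 = minute 165.
All tasks are finished once the last one completes. Finish times: File preflight at 60, Press setup at 95, The print run at 90, Trimming at 150, Folding at 165, The bindery step at 165. The latest is minute 165.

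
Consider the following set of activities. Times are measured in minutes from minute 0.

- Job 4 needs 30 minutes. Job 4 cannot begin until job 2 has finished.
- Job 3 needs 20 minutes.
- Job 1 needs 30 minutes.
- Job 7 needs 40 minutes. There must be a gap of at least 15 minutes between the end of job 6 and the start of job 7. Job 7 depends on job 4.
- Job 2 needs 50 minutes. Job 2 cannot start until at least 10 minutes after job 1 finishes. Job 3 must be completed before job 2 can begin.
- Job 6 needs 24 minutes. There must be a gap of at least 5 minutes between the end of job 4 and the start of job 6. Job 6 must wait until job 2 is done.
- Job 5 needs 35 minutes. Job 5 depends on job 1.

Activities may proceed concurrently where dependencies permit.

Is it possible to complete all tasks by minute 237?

Yes

Job 3 has no prerequisites, so it starts at minute 0 and finishes at minute 20.
Job 1 has no prerequisites, so it starts at minute 0 and finishes at minute 30.
After job 1 (finishes minute 30), job 5 can start at minute 30 and finishes at minute 65.
Job 2 cannot start until job 1 (finishes minute 30, plus 10-minute gap → minute 40); job 3 (finishes minute 20). The controlling bound is minute 40, so job 2 finishes at 40 + 50 = minute 90.
Job 4 cannot begin until job 2 (finishes minute 90). It runs from minute 90 to 90 + 30 = minute 120.
Job 6 has to wait for job 4 (finishes minute 120, plus 5-minute gap → minute 125); job 2 (finishes minute 90). The latest of these is minute 125, so job 6 runs minute 125 to 125 + 24 = minute 149.
Job 7 needs all of job 6 (finishes minute 149, plus 15-minute gap → minute 164); job 4 (finishes minute 120). That puts its earliest start at minute 164; it finishes at 164 + 40 = minute 204.
Every task is finished by minute 204, which is no later than the deadline of 237, so the schedule is feasible.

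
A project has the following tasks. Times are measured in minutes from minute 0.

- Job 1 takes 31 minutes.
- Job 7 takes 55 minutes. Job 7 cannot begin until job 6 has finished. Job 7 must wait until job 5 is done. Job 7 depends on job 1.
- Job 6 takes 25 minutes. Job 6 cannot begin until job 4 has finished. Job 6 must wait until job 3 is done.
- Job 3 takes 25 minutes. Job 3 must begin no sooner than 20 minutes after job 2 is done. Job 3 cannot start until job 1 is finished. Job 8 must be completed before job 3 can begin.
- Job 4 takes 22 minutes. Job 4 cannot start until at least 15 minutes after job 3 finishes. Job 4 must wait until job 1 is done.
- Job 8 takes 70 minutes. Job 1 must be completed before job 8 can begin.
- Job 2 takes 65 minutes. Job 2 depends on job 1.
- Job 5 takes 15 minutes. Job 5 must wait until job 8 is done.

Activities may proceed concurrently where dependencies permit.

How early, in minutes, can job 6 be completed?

Job 1 has no prerequisites, so it starts at minute 0 and finishes at minute 31.
Job 8 waits on job 1 (finishes minute 31), so it starts at minute 31 and finishes at 31 + 70 = minute 101.
After job 1 (finishes minute 31), job 2 can start at minute 31 and finishes at minute 96.
Job 3 cannot start until job 2 (finishes minute 96, plus 20-minute gap → minute 116); job 1 (finishes minute 31); job 8 (finishes minute 101). The controlling bound is minute 116, so job 3 finishes at 116 + 25 = minute 141.
For job 4: job 3 (finishes minute 141, plus 15-minute gap → minute 156); job 1 (finishes minute 31). Taking the maximum gives a start of minute 156, and it finishes at 156 + 22 = minute 178.
Job 6 has to wait for job 4 (finishes minute 178); job 3 (finishes minute 141). The latest of these is minute 178, so job 6 runs minute 178 to 178 + 25 = minute 203.

203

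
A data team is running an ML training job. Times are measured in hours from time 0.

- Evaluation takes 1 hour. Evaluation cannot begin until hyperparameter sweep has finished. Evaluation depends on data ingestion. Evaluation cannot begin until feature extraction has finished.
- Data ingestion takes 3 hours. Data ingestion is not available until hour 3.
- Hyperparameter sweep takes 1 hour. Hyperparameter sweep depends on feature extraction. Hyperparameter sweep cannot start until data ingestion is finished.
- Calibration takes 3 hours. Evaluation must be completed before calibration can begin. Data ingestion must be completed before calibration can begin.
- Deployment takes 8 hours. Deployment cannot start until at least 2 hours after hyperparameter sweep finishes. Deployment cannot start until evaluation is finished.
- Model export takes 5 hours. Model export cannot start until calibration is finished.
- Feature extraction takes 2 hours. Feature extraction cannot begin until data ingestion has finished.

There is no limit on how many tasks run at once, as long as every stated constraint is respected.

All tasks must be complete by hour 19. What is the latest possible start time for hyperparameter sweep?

Model export has no dependents, so it just needs to finish by hour 19. Starting by 19 − 5 = hour 14 achieves that.
Calibration feeds into model export (must start by hour 14); so calibration must finish by hour 14 and therefore start by hour 11.
Nothing follows deployment; the deadline of hour 19 is its only limit. It must start by 19 − 8 = hour 11.
Evaluation must finish in time for calibration (must start by hour 11); deployment (must start by hour 11). The tightest is hour 11, so evaluation must start by 11 − 1 = hour 10.
Hyperparameter sweep has several dependents: evaluation (must start by hour 10); deployment (must start by hour 11, minus 2-hour gap → hour 9). The earliest of those limits is hour 9, so hyperparameter sweep must start by 9 − 1 = hour 8.

8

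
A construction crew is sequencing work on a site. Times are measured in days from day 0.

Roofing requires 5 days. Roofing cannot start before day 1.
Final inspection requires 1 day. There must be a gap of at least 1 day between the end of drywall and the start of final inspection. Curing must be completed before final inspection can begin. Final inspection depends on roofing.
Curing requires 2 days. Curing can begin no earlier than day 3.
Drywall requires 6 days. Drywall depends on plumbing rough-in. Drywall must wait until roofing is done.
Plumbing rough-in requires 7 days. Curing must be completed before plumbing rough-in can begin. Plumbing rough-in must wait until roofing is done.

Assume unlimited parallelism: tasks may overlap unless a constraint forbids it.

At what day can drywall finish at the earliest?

After its own release at day 1, roofing can start at day 1 and finishes at day 6.
After its own release at day 3, curing can start at day 3 and finishes at day 5.
For plumbing rough-in: curing (finishes day 5); roofing (finishes day 6). Taking the maximum gives a start of day 6, and it finishes at 6 + 7 = day 13.
For drywall: plumbing rough-in (finishes day 13); roofing (finishes day 6). Taking the maximum gives a start of day 13, and it finishes at 13 + 6 = day 19.

19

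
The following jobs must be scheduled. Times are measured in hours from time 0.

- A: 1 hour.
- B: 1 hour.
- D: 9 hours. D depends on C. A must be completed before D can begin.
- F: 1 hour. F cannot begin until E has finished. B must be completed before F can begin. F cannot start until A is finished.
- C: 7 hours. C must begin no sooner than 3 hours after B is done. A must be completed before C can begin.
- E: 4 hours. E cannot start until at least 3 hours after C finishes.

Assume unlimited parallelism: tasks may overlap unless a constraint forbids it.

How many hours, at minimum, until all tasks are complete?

Nothing blocks B, so it runs from hour 0 to hour 1.
Nothing blocks A, so it runs from hour 0 to hour 1.
For C: B (finishes hour 1, plus 3-hour gap → hour 4); A (finishes hour 1). Taking the maximum gives a start of hour 4, and it finishes at 4 + 7 = hour 11.
E cannot begin until C (finishes hour 11, plus 3-hour gap → hour 14). It runs from hour 14 to 14 + 4 = hour 18.
F has to wait for E (finishes hour 18); B (finishes hour 1); A (finishes hour 1). The latest of these is hour 18, so F runs hour 18 to 18 + 1 = hour 19.
D cannot start until C (finishes hour 11); A (finishes hour 1). The controlling bound is hour 11, so D finishes at 11 + 9 = hour 20.
All tasks are finished once the last one completes. Finish times: A at 1, B at 1, C at 11, D at 20, E at 18, F at 19. The latest is hour 20.

20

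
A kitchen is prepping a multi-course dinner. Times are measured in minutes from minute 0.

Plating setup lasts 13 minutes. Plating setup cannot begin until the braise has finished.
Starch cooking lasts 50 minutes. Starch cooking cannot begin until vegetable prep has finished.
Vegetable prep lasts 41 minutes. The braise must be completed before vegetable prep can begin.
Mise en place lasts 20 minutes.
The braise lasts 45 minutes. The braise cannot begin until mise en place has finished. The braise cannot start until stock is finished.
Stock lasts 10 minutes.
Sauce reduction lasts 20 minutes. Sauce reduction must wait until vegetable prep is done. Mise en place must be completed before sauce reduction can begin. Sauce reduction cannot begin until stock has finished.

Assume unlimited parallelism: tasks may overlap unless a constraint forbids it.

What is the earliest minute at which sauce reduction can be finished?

126

Stock can start immediately at minute 0; it finishes at minute 10.
Nothing blocks mise en place, so it runs from minute 0 to minute 20.
For the braise: mise en place (finishes minute 20); stock (finishes minute 10). Taking the maximum gives a start of minute 20, and it finishes at 20 + 45 = minute 65.
Vegetable prep cannot begin until the braise (finishes minute 65). It runs from minute 65 to 65 + 41 = minute 106.
For sauce reduction: vegetable prep (finishes minute 106); mise en place (finishes minute 20); stock (finishes minute 10). Taking the maximum gives a start of minute 106, and it finishes at 106 + 20 = minute 126.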